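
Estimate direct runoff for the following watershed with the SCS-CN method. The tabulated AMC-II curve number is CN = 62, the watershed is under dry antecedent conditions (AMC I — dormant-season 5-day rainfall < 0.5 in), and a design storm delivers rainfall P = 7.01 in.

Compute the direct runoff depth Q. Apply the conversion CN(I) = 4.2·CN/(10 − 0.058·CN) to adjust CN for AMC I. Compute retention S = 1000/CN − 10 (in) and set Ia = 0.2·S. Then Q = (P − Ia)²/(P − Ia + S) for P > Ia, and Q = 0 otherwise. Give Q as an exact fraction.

Adjust CN=62 to AMC I: 4.2·62/(10 − 0.058·62) → (1302/5) ÷ (1601/250) = 65100/1601 ≈ 40.662
Max retention: S = 1000/(65100/1601) − 10 = 9500/651 in (≈ 14.593 in)
Ia = 0.2·(9500/651) = 1900/651 in ≈ 2.919 in
P − Ia = 7.010 − 2.919 = 266351/65100 ≈ 4.091 in (> 0, runoff occurs)
Q = (266351/65100)²/((266351/65100) + 9500/651) = (70942855201/4238010000)/(1216351/65100) = 70942855201/79184450100 in ≈ 0.896 in

Q = 70942855201/79184450100 in ≈ 0.896 in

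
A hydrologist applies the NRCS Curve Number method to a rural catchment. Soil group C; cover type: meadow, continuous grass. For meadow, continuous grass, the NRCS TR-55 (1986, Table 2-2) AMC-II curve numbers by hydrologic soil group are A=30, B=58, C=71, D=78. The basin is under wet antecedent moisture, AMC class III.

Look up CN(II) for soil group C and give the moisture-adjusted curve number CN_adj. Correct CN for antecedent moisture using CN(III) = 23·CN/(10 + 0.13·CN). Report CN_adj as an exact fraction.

NRCS table: meadow, continuous grass, soil group C → CN(II) = 71
Adjust CN=71 to AMC III: 23·71/(10 + 0.13·71) → 1633 ÷ (1923/100) = 163300/1923 ≈ 84.919

CN_adj = 163300/1923 ≈ 84.919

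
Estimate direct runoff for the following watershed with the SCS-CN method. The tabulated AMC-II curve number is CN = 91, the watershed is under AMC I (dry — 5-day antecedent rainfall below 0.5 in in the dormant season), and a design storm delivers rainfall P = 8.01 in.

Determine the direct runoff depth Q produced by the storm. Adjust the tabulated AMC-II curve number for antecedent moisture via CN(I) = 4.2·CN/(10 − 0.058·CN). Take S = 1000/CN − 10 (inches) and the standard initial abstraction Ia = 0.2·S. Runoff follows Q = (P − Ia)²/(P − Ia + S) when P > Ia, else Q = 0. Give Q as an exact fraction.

Dry (AMC I): CN(I) = 4.2·91/(10 − 0.058·91) = (1911/5)/(2361/500) = 63700/787 ≈ 80.940
Retention S: 1000/CN − 10 with CN=80.940 → S = 1500/637 ≈ 2.355 in
Ia = 0.2·(1500/637) = 300/637 in ≈ 0.471 in
Since P=8.010 > Ia=0.471: effective rainfall P−Ia = 480237/63700 in
Runoff Q = (P−Ia)²/(P−Ia+S) = (7.539)²/(7.539+2.355) = 76875858723/13382032300 ≈ 5.745 in

Q = 76875858723/13382032300 in ≈ 5.745 in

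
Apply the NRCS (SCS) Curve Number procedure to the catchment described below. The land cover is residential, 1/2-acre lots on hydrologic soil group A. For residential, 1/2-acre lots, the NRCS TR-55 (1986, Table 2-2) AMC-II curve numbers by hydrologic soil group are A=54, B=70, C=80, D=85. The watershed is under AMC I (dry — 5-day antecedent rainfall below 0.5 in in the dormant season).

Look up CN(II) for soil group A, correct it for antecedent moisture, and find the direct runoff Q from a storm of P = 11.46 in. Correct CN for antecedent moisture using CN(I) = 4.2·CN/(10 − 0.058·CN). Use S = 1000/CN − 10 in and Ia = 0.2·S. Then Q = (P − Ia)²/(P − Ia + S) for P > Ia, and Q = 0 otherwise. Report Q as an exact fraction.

Q = 44054231881/22251659850 in ≈ 1.980 in

NRCS table: residential, 1/2-acre lots, soil group A → CN(II) = 54
Dry (AMC I): CN(I) = 4.2·54/(10 − 0.058·54) = (1134/5)/(1717/250) = 56700/1717 ≈ 33.023
Retention S: 1000/CN − 10 with CN=33.023 → S = 11500/567 ≈ 20.282 in
Ia = 0.2S: 0.2·20.282 = 4.056 in (exactly 2300/567)
Since P=11.460 > Ia=4.056: effective rainfall P−Ia = 209891/28350 in
Runoff Q = (P−Ia)²/(P−Ia+S) = (7.404)²/(7.404+20.282) = 44054231881/22251659850 ≈ 1.980 in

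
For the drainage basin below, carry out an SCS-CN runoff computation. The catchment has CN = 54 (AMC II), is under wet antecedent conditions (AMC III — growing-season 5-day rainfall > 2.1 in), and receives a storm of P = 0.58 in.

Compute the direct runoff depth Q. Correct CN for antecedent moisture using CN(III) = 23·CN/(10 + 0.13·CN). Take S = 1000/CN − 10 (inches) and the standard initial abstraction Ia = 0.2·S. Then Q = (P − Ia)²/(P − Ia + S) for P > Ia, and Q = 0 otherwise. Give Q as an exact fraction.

Wet (AMC III): CN(III) = 23·54/(10 + 0.13·54) = 1242/(851/50) = 2700/37 ≈ 72.973
Max retention: S = 1000/(2700/37) − 10 = 100/27 in (≈ 3.704 in)
Ia = 0.2S: 0.2·3.704 = 0.741 in (exactly 20/27)
P = 0.580 ≤ Ia = 0.741 in: entire storm abstracted, Q = 0.

Q = 0 in ≈ 0.000 in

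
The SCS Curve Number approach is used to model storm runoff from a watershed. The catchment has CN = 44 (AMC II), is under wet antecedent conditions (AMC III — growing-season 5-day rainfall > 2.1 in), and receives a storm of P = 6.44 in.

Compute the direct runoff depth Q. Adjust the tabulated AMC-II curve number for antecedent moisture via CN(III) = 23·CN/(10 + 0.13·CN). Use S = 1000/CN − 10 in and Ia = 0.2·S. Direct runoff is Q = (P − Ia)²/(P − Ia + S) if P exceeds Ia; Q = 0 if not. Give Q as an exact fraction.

Q = 162559327/62105175 in ≈ 2.617 in

Adjust CN=44 to AMC III: 23·44/(10 + 0.13·44) → 1012 ÷ (393/25) = 25300/393 ≈ 64.377
Retention S: 1000/CN − 10 with CN=64.377 → S = 1400/253 ≈ 5.534 in
Initial abstraction Ia = S/5 = (1400/253)/5 = 280/253 ≈ 1.107 in
Excess rainfall: 6.440 − 1.107 = 5.333 in; P > Ia so Q > 0
Runoff Q = (P−Ia)²/(P−Ia+S) = (5.333)²/(5.333+5.534) = 162559327/62105175 ≈ 2.617 in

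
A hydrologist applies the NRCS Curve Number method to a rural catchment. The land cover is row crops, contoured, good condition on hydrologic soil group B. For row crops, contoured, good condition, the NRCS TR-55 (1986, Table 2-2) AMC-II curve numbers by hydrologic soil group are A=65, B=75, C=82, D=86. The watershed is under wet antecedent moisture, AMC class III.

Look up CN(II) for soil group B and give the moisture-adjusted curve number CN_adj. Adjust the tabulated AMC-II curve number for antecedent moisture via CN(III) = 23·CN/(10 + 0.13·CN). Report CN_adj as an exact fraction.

CN_adj = 6900/79 ≈ 87.342

NRCS table: row crops, contoured, good condition, soil group B → CN(II) = 75
Adjust CN=75 to AMC III: 23·75/(10 + 0.13·75) → 1725 ÷ (79/4) = 6900/79 ≈ 87.342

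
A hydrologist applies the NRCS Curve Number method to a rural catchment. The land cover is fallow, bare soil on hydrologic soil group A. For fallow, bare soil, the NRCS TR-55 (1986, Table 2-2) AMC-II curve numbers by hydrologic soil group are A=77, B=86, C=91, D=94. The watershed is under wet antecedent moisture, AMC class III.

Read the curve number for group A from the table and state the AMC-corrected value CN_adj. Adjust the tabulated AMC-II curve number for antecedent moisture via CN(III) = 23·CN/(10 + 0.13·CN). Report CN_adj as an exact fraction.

CN_adj = 7700/87 ≈ 88.506

NRCS table: fallow, bare soil, soil group A → CN(II) = 77
Adjust CN=77 to AMC III: 23·77/(10 + 0.13·77) → 1771 ÷ (2001/100) = 7700/87 ≈ 88.506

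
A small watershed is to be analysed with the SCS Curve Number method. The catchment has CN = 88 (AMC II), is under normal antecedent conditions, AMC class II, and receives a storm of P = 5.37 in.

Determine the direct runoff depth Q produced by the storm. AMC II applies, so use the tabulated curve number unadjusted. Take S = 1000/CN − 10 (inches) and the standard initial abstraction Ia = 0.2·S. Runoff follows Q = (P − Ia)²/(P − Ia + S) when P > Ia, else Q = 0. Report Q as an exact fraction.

AMC II — tabulated CN = 88 applies directly.
S = 1000/88 − 10 = 15/11 in ≈ 1.364 in
Initial abstraction Ia = S/5 = (15/11)/5 = 3/11 ≈ 0.273 in
Since P=5.370 > Ia=0.273: effective rainfall P−Ia = 5607/1100 in
Runoff Q = (P−Ia)²/(P−Ia+S) = (5.097)²/(5.097+1.364) = 10479483/2605900 ≈ 4.021 in

Q = 10479483/2605900 in ≈ 4.021 in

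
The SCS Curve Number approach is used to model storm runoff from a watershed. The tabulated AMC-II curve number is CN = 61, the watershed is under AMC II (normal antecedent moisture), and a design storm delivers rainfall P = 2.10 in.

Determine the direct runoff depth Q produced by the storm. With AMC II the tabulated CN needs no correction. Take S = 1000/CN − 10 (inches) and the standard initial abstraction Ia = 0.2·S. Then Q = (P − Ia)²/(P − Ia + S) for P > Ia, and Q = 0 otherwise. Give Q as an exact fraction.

AMC II — tabulated CN = 61 applies directly.
Max retention: S = 1000/61 − 10 = 390/61 in (≈ 6.393 in)
Ia = 0.2·(390/61) = 78/61 in ≈ 1.279 in
Excess rainfall: 2.100 − 1.279 = 0.821 in; P > Ia so Q > 0
Q = (501/610)²/((501/610) + 390/61) = (251001/372100)/(4401/610) = 27889/298290 in ≈ 0.093 in

Q = 27889/298290 in ≈ 0.093 in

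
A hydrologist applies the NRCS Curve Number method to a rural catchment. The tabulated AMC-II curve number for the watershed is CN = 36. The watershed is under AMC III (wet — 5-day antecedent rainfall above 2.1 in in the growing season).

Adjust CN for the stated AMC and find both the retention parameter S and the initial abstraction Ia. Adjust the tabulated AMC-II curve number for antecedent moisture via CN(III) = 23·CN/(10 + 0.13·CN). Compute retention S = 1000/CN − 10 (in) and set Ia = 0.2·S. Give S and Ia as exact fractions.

Adjust CN=36 to AMC III: 23·36/(10 + 0.13·36) → 828 ÷ (367/25) = 20700/367 ≈ 56.403
Retention S: 1000/CN − 10 with CN=56.403 → S = 1600/207 ≈ 7.729 in
Ia = 0.2S: 0.2·7.729 = 1.546 in (exactly 320/207)

S = 1600/207 in ≈ 7.729 in; Ia = 320/207 in ≈ 1.546 in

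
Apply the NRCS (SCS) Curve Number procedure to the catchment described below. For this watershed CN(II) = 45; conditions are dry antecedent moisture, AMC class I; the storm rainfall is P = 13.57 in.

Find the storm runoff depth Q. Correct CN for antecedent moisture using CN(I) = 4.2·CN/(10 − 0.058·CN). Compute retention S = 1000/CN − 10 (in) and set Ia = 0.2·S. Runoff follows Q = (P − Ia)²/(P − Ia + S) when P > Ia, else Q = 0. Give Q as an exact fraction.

Q = 21454339729/13163339700 in ≈ 1.630 in

CN(I) from CN(II)=45: (4.2·45)/(10 − 0.058·45) = 18900/739 ≈ 25.575
Max retention: S = 1000/(18900/739) − 10 = 5500/189 in (≈ 29.101 in)
Ia = 0.2·(5500/189) = 1100/189 in ≈ 5.820 in
P − Ia = 13.570 − 5.820 = 146473/18900 ≈ 7.750 in (> 0, runoff occurs)
Q = (146473/18900)²/((146473/18900) + 5500/189) = (21454339729/357210000)/(696473/18900) = 21454339729/13163339700 in ≈ 1.630 in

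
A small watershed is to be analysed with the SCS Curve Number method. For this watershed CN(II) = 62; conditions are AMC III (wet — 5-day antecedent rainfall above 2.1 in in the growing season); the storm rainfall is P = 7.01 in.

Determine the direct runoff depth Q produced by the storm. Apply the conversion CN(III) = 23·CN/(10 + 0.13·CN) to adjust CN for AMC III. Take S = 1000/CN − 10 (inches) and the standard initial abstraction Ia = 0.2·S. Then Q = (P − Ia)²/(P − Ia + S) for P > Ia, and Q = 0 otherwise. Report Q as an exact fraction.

Q = 213271246969/46474266900 in ≈ 4.589 in

Adjust CN=62 to AMC III: 23·62/(10 + 0.13·62) → 1426 ÷ (903/50) = 71300/903 ≈ 78.959
Retention S: 1000/CN − 10 with CN=78.959 → S = 1900/713 ≈ 2.665 in
Initial abstraction Ia = S/5 = (1900/713)/5 = 380/713 ≈ 0.533 in
Excess rainfall: 7.010 − 0.533 = 6.477 in; P > Ia so Q > 0
Q = (461813/71300)²/((461813/71300) + 1900/713) = (213271246969/5083690000)/(651813/71300) = 213271246969/46474266900 in ≈ 4.589 in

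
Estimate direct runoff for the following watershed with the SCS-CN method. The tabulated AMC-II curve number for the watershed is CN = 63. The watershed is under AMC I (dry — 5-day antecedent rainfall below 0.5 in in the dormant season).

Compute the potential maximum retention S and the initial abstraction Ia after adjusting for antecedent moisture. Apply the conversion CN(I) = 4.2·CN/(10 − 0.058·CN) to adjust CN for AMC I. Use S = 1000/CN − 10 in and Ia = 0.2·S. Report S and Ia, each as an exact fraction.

Adjust CN=63 to AMC I: 4.2·63/(10 − 0.058·63) → (1323/5) ÷ (3173/500) = 132300/3173 ≈ 41.696
Max retention: S = 1000/(132300/3173) − 10 = 18500/1323 in (≈ 13.983 in)
Ia = 0.2·(18500/1323) = 3700/1323 in ≈ 2.797 in

S = 18500/1323 in ≈ 13.983 in; Ia = 3700/1323 in ≈ 2.797 in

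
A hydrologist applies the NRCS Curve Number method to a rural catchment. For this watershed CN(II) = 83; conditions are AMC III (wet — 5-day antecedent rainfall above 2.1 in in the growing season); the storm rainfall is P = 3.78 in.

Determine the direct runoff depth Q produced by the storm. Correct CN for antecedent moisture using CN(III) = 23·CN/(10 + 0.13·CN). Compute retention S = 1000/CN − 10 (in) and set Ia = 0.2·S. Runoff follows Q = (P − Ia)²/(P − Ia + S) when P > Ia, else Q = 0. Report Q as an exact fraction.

Q = 118199127601/40929055450 in ≈ 2.888 in

CN(III) from CN(II)=83: (23·83)/(10 + 0.13·83) = 190900/2079 ≈ 91.823
S = 1000/(190900/2079) − 10 = 1700/1909 in ≈ 0.891 in
Ia = 0.2·(1700/1909) = 340/1909 in ≈ 0.178 in
Excess rainfall: 3.780 − 0.178 = 3.602 in; P > Ia so Q > 0
Q = (343801/95450)²/((343801/95450) + 1700/1909) = (118199127601/9110702500)/(428801/95450) = 118199127601/40929055450 in ≈ 2.888 in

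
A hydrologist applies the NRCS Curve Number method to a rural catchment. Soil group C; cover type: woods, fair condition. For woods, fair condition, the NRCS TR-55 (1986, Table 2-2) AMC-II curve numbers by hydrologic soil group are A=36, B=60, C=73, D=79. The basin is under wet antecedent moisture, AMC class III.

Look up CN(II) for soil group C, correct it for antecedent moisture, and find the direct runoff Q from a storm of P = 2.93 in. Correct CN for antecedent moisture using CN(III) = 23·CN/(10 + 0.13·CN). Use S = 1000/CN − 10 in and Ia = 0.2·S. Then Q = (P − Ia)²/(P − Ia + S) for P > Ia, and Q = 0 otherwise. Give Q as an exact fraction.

NRCS table: woods, fair condition, soil group C → CN(II) = 73
Adjust CN=73 to AMC III: 23·73/(10 + 0.13·73) → 1679 ÷ (1949/100) = 167900/1949 ≈ 86.147
Retention S: 1000/CN − 10 with CN=86.147 → S = 2700/1679 ≈ 1.608 in
Initial abstraction Ia = S/5 = (2700/1679)/5 = 540/1679 ≈ 0.322 in
Excess rainfall: 2.930 − 0.322 = 2.608 in; P > Ia so Q > 0
Runoff Q = (P−Ia)²/(P−Ia+S) = (2.608)²/(2.608+1.608) = 191797574809/118864301300 ≈ 1.614 in

Q = 191797574809/118864301300 in ≈ 1.614 in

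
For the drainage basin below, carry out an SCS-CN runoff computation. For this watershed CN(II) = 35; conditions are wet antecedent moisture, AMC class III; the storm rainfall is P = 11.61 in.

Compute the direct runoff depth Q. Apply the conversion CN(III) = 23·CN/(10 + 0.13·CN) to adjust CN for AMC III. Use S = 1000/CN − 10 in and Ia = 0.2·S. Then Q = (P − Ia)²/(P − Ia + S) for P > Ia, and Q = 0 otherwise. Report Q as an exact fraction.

Adjust CN=35 to AMC III: 23·35/(10 + 0.13·35) → 805 ÷ (291/20) = 16100/291 ≈ 55.326
Retention S: 1000/CN − 10 with CN=55.326 → S = 1300/161 ≈ 8.075 in
Ia = 0.2S: 0.2·8.075 = 1.615 in (exactly 260/161)
Since P=11.610 > Ia=1.615: effective rainfall P−Ia = 160921/16100 in
Q = (160921/16100)²/((160921/16100) + 1300/161) = (25895568241/259210000)/(290921/16100) = 25895568241/4683828100 in ≈ 5.529 in

Q = 25895568241/4683828100 in ≈ 5.529 in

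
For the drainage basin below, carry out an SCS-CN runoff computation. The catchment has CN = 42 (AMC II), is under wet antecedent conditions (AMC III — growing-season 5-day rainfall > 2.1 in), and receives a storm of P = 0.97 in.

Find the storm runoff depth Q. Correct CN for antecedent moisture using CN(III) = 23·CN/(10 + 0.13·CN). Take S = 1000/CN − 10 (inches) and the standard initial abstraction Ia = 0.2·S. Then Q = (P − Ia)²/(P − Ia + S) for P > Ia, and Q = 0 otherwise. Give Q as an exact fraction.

Wet (AMC III): CN(III) = 23·42/(10 + 0.13·42) = 966/(773/50) = 48300/773 ≈ 62.484
Max retention: S = 1000/(48300/773) − 10 = 2900/483 in (≈ 6.004 in)
Ia = 0.2·(2900/483) = 580/483 in ≈ 1.201 in
P = 0.970 ≤ Ia = 1.201 in: entire storm abstracted, Q = 0.

Q = 0 in ≈ 0.000 in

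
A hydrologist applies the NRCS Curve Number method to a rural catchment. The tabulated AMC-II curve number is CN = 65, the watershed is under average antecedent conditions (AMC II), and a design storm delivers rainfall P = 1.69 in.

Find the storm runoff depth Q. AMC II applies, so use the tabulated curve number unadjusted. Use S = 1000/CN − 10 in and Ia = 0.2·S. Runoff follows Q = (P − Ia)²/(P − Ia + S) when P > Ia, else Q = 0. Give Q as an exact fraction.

AMC II — tabulated CN = 65 applies directly.
Max retention: S = 1000/65 − 10 = 70/13 in (≈ 5.385 in)
Ia = 0.2·(70/13) = 14/13 in ≈ 1.077 in
P − Ia = 1.690 − 1.077 = 797/1300 ≈ 0.613 in (> 0, runoff occurs)
Q: (797/1300)² ÷ (7797/1300) = 635209/10136100 in (≈ 0.063 in)

Q = 635209/10136100 in ≈ 0.063 in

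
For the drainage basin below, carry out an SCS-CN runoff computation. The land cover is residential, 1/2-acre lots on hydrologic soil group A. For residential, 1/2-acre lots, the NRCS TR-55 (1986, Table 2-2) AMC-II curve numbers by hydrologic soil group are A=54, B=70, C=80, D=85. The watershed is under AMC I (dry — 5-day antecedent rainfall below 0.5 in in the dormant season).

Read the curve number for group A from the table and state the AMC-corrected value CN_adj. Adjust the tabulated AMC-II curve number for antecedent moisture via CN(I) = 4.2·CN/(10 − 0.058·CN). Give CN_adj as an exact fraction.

NRCS table: residential, 1/2-acre lots, soil group A → CN(II) = 54
CN(I) from CN(II)=54: (4.2·54)/(10 − 0.058·54) = 56700/1717 ≈ 33.023

CN_adj = 56700/1717 ≈ 33.023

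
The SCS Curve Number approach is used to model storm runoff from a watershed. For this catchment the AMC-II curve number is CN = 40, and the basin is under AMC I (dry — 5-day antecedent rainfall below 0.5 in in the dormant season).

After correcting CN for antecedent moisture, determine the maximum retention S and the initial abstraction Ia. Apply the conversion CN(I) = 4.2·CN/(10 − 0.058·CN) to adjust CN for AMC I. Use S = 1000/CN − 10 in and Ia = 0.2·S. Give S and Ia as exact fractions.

S = 250/7 in ≈ 35.714 in; Ia = 50/7 in ≈ 7.143 in

Adjust CN=40 to AMC I: 4.2·40/(10 − 0.058·40) → 168 ÷ (192/25) = 175/8 ≈ 21.875
Max retention: S = 1000/(175/8) − 10 = 250/7 in (≈ 35.714 in)
Ia = 0.2·(250/7) = 50/7 in ≈ 7.143 in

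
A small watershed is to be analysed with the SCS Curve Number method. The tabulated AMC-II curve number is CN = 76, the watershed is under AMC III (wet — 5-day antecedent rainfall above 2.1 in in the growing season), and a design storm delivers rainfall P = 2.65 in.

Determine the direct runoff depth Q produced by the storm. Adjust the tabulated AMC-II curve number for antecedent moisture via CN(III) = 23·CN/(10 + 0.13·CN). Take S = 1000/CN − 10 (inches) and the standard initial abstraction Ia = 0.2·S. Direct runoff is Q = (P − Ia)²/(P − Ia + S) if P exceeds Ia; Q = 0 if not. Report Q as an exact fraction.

Q = 431019121/286331140 in ≈ 1.505 in

CN(III) from CN(II)=76: (23·76)/(10 + 0.13·76) = 43700/497 ≈ 87.928
S = 1000/(43700/497) − 10 = 600/437 in ≈ 1.373 in
Ia = 0.2S: 0.2·1.373 = 0.275 in (exactly 120/437)
Since P=2.650 > Ia=0.275: effective rainfall P−Ia = 20761/8740 in
Q: (20761/8740)² ÷ (32761/8740) = 431019121/286331140 in (≈ 1.505 in)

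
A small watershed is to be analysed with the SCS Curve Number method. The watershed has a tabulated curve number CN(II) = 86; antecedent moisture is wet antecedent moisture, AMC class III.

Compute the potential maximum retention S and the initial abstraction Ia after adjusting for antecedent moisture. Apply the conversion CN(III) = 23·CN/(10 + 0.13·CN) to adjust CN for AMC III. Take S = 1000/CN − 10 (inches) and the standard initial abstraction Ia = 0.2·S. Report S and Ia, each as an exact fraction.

S = 700/989 in ≈ 0.708 in; Ia = 140/989 in ≈ 0.142 in

CN(III) from CN(II)=86: (23·86)/(10 + 0.13·86) = 98900/1059 ≈ 93.390
Max retention: S = 1000/(98900/1059) − 10 = 700/989 in (≈ 0.708 in)
Ia = 0.2S: 0.2·0.708 = 0.142 in (exactly 140/989)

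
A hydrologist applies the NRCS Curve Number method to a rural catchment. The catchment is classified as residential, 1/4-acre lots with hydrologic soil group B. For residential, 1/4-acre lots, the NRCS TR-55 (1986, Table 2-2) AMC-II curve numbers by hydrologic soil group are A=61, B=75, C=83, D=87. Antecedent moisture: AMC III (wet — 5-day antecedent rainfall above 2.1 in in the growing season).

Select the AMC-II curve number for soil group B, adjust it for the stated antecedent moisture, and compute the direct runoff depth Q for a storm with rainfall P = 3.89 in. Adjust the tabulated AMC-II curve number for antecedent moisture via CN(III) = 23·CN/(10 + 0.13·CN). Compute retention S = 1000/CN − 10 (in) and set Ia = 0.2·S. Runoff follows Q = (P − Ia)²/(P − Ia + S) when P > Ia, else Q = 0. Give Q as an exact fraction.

NRCS table: residential, 1/4-acre lots, soil group B → CN(II) = 75
CN(III) from CN(II)=75: (23·75)/(10 + 0.13·75) = 6900/79 ≈ 87.342
Max retention: S = 1000/(6900/79) − 10 = 100/69 in (≈ 1.449 in)
Ia = 0.2S: 0.2·1.449 = 0.290 in (exactly 20/69)
Excess rainfall: 3.890 − 0.290 = 3.600 in; P > Ia so Q > 0
Q: (24841/6900)² ÷ (34841/6900) = 617075281/240402900 in (≈ 2.567 in)

Q = 617075281/240402900 in ≈ 2.567 in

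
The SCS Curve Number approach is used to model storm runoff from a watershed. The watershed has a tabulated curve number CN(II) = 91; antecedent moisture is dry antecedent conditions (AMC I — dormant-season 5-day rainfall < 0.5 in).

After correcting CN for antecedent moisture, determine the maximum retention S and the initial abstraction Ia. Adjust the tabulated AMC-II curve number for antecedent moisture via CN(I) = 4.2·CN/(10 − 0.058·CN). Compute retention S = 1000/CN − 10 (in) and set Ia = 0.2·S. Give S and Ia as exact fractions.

S = 1500/637 in ≈ 2.355 in; Ia = 300/637 in ≈ 0.471 in

Dry (AMC I): CN(I) = 4.2·91/(10 − 0.058·91) = (1911/5)/(2361/500) = 63700/787 ≈ 80.940
Retention S: 1000/CN − 10 with CN=80.940 → S = 1500/637 ≈ 2.355 in
Initial abstraction Ia = S/5 = (1500/637)/5 = 300/637 ≈ 0.471 in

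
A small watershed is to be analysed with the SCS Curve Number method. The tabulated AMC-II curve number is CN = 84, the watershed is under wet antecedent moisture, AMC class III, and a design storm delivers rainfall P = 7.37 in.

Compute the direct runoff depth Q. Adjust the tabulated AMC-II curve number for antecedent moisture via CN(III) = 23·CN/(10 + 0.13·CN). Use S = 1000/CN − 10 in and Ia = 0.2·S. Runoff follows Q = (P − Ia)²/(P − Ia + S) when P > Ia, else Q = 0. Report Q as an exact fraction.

Q = 121083816841/18738999300 in ≈ 6.462 in

Wet (AMC III): CN(III) = 23·84/(10 + 0.13·84) = 1932/(523/25) = 48300/523 ≈ 92.352
Retention S: 1000/CN − 10 with CN=92.352 → S = 400/483 ≈ 0.828 in
Initial abstraction Ia = S/5 = (400/483)/5 = 80/483 ≈ 0.166 in
P − Ia = 7.370 − 0.166 = 347971/48300 ≈ 7.204 in (> 0, runoff occurs)
Runoff Q = (P−Ia)²/(P−Ia+S) = (7.204)²/(7.204+0.828) = 121083816841/18738999300 ≈ 6.462 in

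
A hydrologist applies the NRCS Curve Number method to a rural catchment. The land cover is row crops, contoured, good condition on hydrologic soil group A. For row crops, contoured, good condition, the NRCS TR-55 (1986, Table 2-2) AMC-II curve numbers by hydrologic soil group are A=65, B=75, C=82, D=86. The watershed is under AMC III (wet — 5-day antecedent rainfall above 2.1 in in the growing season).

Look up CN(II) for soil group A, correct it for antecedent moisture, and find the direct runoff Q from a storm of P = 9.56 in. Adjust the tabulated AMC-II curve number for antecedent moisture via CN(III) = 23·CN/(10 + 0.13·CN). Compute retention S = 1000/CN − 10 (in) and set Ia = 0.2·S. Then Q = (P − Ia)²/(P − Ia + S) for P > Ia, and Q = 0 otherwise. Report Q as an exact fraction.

Q = 4618697521/638820975 in ≈ 7.230 in

NRCS table: row crops, contoured, good condition, soil group A → CN(II) = 65
Adjust CN=65 to AMC III: 23·65/(10 + 0.13·65) → 1495 ÷ (369/20) = 29900/369 ≈ 81.030
Max retention: S = 1000/(29900/369) − 10 = 700/299 in (≈ 2.341 in)
Ia = 0.2S: 0.2·2.341 = 0.468 in (exactly 140/299)
P − Ia = 9.560 − 0.468 = 67961/7475 ≈ 9.092 in (> 0, runoff occurs)
Runoff Q = (P−Ia)²/(P−Ia+S) = (9.092)²/(9.092+2.341) = 4618697521/638820975 ≈ 7.230 in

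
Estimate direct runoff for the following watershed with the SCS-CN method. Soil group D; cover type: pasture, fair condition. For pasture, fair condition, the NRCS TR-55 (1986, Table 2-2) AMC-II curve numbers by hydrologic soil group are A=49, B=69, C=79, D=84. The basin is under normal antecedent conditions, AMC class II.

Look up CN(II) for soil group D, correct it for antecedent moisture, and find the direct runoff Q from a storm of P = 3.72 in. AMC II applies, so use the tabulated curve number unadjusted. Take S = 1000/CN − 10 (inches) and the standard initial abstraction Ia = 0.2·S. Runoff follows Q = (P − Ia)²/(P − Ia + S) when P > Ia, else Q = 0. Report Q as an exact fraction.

NRCS table: pasture, fair condition, soil group D → CN(II) = 84
Average conditions: CN = 84 (no AMC adjustment).
Retention S: 1000/CN − 10 with CN=84.000 → S = 40/21 ≈ 1.905 in
Ia = 0.2·(40/21) = 8/21 in ≈ 0.381 in
Excess rainfall: 3.720 − 0.381 = 3.339 in; P > Ia so Q > 0
Runoff Q = (P−Ia)²/(P−Ia+S) = (3.339)²/(3.339+1.905) = 3073009/1445325 ≈ 2.126 in

Q = 3073009/1445325 in ≈ 2.126 in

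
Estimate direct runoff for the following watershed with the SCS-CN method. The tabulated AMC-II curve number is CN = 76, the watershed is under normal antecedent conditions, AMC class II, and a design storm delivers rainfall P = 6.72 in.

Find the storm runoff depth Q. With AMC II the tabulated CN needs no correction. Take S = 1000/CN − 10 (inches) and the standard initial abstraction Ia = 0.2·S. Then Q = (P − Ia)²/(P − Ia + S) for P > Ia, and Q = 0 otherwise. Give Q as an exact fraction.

Q = 116162/28975 in ≈ 4.009 in

AMC II — tabulated CN = 76 applies directly.
S = 1000/76 − 10 = 60/19 in ≈ 3.158 in
Initial abstraction Ia = S/5 = (60/19)/5 = 12/19 ≈ 0.632 in
Excess rainfall: 6.720 − 0.632 = 6.088 in; P > Ia so Q > 0
Runoff Q = (P−Ia)²/(P−Ia+S) = (6.088)²/(6.088+3.158) = 116162/28975 ≈ 4.009 in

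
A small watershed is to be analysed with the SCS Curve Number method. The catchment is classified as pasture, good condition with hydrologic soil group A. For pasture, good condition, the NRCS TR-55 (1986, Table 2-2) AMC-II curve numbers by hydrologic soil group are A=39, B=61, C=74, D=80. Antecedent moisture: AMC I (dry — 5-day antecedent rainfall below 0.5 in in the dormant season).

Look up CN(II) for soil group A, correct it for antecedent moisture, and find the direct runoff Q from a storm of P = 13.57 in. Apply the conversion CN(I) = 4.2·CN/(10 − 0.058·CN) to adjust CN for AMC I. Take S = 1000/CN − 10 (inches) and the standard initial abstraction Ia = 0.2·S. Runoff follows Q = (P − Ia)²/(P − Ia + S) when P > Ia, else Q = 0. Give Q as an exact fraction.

Q = 251384912689/290858267700 in ≈ 0.864 in

NRCS table: pasture, good condition, soil group A → CN(II) = 39
Dry (AMC I): CN(I) = 4.2·39/(10 − 0.058·39) = (819/5)/(3869/500) = 81900/3869 ≈ 21.168
Max retention: S = 1000/(81900/3869) − 10 = 30500/819 in (≈ 37.241 in)
Ia = 0.2S: 0.2·37.241 = 7.448 in (exactly 6100/819)
Since P=13.570 > Ia=7.448: effective rainfall P−Ia = 501383/81900 in
Q = (501383/81900)²/((501383/81900) + 30500/819) = (251384912689/6707610000)/(3551383/81900) = 251384912689/290858267700 in ≈ 0.864 in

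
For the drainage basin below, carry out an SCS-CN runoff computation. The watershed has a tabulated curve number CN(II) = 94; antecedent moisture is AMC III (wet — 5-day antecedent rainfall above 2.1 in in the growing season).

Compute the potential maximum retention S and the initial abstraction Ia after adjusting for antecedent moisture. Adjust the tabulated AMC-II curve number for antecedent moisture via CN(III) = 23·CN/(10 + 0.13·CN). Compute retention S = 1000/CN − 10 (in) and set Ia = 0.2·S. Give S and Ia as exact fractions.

S = 300/1081 in ≈ 0.278 in; Ia = 60/1081 in ≈ 0.056 in

Adjust CN=94 to AMC III: 23·94/(10 + 0.13·94) → 2162 ÷ (1111/50) = 108100/1111 ≈ 97.300
Max retention: S = 1000/(108100/1111) − 10 = 300/1081 in (≈ 0.278 in)
Ia = 0.2S: 0.2·0.278 = 0.056 in (exactly 60/1081)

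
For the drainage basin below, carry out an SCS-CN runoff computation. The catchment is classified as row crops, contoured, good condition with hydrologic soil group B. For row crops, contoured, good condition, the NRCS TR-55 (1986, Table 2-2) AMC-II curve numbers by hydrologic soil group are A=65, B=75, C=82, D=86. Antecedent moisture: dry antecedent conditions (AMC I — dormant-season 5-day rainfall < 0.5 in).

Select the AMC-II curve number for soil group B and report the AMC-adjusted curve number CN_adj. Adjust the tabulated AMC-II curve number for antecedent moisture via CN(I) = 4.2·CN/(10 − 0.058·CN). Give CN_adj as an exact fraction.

NRCS table: row crops, contoured, good condition, soil group B → CN(II) = 75
Dry (AMC I): CN(I) = 4.2·75/(10 − 0.058·75) = 315/(113/20) = 6300/113 ≈ 55.752

CN_adj = 6300/113 ≈ 55.752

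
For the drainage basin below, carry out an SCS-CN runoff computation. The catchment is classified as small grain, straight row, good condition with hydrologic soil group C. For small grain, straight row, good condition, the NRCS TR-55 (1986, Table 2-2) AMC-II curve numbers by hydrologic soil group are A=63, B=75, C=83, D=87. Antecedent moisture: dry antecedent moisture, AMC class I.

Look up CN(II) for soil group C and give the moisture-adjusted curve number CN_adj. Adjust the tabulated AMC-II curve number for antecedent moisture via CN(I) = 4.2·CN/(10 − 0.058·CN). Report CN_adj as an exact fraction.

NRCS table: small grain, straight row, good condition, soil group C → CN(II) = 83
CN(I) from CN(II)=83: (4.2·83)/(10 − 0.058·83) = 174300/2593 ≈ 67.219

CN_adj = 174300/2593 ≈ 67.219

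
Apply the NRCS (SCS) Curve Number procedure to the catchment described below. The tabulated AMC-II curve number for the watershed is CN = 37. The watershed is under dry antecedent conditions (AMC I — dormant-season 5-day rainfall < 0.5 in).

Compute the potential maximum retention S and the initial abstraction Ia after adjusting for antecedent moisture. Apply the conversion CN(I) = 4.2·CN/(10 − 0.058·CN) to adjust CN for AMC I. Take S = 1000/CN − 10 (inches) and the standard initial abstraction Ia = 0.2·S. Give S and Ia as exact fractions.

CN(I) from CN(II)=37: (4.2·37)/(10 − 0.058·37) = 3700/187 ≈ 19.786
Retention S: 1000/CN − 10 with CN=19.786 → S = 1500/37 ≈ 40.541 in
Ia = 0.2·(1500/37) = 300/37 in ≈ 8.108 in

S = 1500/37 in ≈ 40.541 in; Ia = 300/37 in ≈ 8.108 in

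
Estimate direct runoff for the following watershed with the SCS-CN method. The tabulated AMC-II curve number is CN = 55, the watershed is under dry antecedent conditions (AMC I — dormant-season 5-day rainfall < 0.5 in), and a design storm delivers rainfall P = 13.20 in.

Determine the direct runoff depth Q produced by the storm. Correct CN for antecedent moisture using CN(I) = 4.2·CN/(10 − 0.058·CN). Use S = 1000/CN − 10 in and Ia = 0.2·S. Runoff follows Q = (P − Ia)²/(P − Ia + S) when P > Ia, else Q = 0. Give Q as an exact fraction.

Q = 2138454/711095 in ≈ 3.007 in

Adjust CN=55 to AMC I: 4.2·55/(10 − 0.058·55) → 231 ÷ (681/100) = 7700/227 ≈ 33.921
Max retention: S = 1000/(7700/227) − 10 = 1500/77 in (≈ 19.481 in)
Ia = 0.2S: 0.2·19.481 = 3.896 in (exactly 300/77)
P − Ia = 13.200 − 3.896 = 3582/385 ≈ 9.304 in (> 0, runoff occurs)
Runoff Q = (P−Ia)²/(P−Ia+S) = (9.304)²/(9.304+19.481) = 2138454/711095 ≈ 3.007 in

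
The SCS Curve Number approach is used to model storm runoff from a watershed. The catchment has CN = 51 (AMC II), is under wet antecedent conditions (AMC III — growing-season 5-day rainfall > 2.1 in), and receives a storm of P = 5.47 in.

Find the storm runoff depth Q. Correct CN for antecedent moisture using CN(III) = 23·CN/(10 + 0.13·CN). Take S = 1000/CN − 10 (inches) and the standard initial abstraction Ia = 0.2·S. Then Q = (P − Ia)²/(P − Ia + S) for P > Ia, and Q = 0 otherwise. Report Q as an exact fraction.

Wet (AMC III): CN(III) = 23·51/(10 + 0.13·51) = 1173/(1663/100) = 117300/1663 ≈ 70.535
Retention S: 1000/CN − 10 with CN=70.535 → S = 4900/1173 ≈ 4.177 in
Ia = 0.2·(4900/1173) = 980/1173 in ≈ 0.835 in
P − Ia = 5.470 − 0.835 = 543631/117300 ≈ 4.635 in (> 0, runoff occurs)
Q: (543631/117300)² ÷ (1033631/117300) = 295534664161/121244916300 in (≈ 2.438 in)

Q = 295534664161/121244916300 in ≈ 2.438 in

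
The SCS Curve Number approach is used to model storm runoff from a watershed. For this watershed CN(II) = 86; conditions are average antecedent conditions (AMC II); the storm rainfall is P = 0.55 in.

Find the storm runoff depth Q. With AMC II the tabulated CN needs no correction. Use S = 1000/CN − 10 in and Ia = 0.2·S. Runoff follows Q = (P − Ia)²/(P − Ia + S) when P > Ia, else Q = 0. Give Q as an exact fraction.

CN(II) = 86; AMC II needs no correction.
Max retention: S = 1000/86 − 10 = 70/43 in (≈ 1.628 in)
Ia = 0.2S: 0.2·1.628 = 0.326 in (exactly 14/43)
P − Ia = 0.550 − 0.326 = 193/860 ≈ 0.224 in (> 0, runoff occurs)
Q = (193/860)²/((193/860) + 70/43) = (37249/739600)/(1593/860) = 37249/1369980 in ≈ 0.027 in

Q = 37249/1369980 in ≈ 0.027 in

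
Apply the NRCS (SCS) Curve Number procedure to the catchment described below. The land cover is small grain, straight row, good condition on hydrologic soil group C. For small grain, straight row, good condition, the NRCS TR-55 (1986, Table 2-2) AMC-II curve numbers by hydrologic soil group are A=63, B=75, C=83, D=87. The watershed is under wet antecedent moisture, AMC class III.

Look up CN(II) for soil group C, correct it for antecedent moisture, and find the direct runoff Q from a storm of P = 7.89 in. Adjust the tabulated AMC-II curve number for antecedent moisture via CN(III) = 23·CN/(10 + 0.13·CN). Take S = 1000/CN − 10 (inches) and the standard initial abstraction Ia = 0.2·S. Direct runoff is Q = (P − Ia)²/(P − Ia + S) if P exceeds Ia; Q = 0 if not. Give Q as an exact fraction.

NRCS table: small grain, straight row, good condition, soil group C → CN(II) = 83
CN(III) from CN(II)=83: (23·83)/(10 + 0.13·83) = 190900/2079 ≈ 91.823
Retention S: 1000/CN − 10 with CN=91.823 → S = 1700/1909 ≈ 0.891 in
Ia = 0.2S: 0.2·0.891 = 0.178 in (exactly 340/1909)
Since P=7.890 > Ia=0.178: effective rainfall P−Ia = 1472201/190900 in
Q: (1472201/190900)² ÷ (1642201/190900) = 2167375784401/313496170900 in (≈ 6.914 in)

Q = 2167375784401/313496170900 in ≈ 6.914 in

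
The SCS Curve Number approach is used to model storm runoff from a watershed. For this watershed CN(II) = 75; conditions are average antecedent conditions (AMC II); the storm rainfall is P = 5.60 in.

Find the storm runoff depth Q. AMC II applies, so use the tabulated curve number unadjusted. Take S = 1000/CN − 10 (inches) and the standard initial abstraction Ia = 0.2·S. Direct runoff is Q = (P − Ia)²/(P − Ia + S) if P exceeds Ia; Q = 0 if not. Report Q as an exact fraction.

Q = 1369/465 in ≈ 2.944 in

AMC II — tabulated CN = 75 applies directly.
Retention S: 1000/CN − 10 with CN=75.000 → S = 10/3 ≈ 3.333 in
Ia = 0.2·(10/3) = 2/3 in ≈ 0.667 in
Excess rainfall: 5.600 − 0.667 = 4.933 in; P > Ia so Q > 0
Q = (74/15)²/((74/15) + 10/3) = (5476/225)/(124/15) = 1369/465 in ≈ 2.944 in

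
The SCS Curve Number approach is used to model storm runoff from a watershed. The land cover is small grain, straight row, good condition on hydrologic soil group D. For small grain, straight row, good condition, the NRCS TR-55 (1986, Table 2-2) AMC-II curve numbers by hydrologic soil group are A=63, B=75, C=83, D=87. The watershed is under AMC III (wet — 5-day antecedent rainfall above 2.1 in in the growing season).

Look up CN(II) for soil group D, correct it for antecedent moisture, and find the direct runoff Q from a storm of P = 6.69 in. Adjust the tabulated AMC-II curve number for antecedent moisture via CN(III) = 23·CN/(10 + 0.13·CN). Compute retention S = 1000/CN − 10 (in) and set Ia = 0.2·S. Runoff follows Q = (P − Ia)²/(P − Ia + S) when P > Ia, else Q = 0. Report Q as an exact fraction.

Q = 1723099903561/288678066900 in ≈ 5.969 in

NRCS table: small grain, straight row, good condition, soil group D → CN(II) = 87
Wet (AMC III): CN(III) = 23·87/(10 + 0.13·87) = 2001/(2131/100) = 200100/2131 ≈ 93.900
Max retention: S = 1000/(200100/2131) − 10 = 1300/2001 in (≈ 0.650 in)
Ia = 0.2·(1300/2001) = 260/2001 in ≈ 0.130 in
Excess rainfall: 6.690 − 0.130 = 6.560 in; P > Ia so Q > 0
Q = (1312669/200100)²/((1312669/200100) + 1300/2001) = (1723099903561/40040010000)/(1442669/200100) = 1723099903561/288678066900 in ≈ 5.969 in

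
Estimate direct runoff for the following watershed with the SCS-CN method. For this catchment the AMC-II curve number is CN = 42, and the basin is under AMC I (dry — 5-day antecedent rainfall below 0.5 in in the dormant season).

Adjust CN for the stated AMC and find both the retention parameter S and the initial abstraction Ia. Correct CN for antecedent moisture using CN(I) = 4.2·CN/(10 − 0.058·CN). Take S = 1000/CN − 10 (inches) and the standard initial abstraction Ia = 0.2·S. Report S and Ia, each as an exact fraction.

S = 14500/441 in ≈ 32.880 in; Ia = 2900/441 in ≈ 6.576 in

Adjust CN=42 to AMC I: 4.2·42/(10 − 0.058·42) → (882/5) ÷ (1891/250) = 44100/1891 ≈ 23.321
Retention S: 1000/CN − 10 with CN=23.321 → S = 14500/441 ≈ 32.880 in
Ia = 0.2S: 0.2·32.880 = 6.576 in (exactly 2900/441)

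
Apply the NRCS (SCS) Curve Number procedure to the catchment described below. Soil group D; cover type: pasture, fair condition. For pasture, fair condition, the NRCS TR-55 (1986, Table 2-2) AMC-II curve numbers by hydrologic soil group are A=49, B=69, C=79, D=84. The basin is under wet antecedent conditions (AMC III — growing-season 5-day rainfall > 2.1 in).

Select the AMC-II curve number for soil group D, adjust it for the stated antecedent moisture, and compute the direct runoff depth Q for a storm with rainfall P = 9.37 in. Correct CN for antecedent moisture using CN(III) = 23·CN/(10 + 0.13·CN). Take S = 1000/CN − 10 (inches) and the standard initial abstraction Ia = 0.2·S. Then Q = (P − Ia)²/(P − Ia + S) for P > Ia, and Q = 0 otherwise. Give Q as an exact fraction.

NRCS table: pasture, fair condition, soil group D → CN(II) = 84
Wet (AMC III): CN(III) = 23·84/(10 + 0.13·84) = 1932/(523/25) = 48300/523 ≈ 92.352
S = 1000/(48300/523) − 10 = 400/483 in ≈ 0.828 in
Ia = 0.2·(400/483) = 80/483 in ≈ 0.166 in
P − Ia = 9.370 − 0.166 = 444571/48300 ≈ 9.204 in (> 0, runoff occurs)
Runoff Q = (P−Ia)²/(P−Ia+S) = (9.204)²/(9.204+0.828) = 197643374041/23404779300 ≈ 8.445 in

Q = 197643374041/23404779300 in ≈ 8.445 in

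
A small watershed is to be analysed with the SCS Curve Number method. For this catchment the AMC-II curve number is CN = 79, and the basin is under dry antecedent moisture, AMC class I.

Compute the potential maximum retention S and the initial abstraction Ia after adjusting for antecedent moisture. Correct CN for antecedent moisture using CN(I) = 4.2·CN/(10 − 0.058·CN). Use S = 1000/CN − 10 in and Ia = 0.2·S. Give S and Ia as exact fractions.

CN(I) from CN(II)=79: (4.2·79)/(10 − 0.058·79) = 7900/129 ≈ 61.240
S = 1000/(7900/129) − 10 = 500/79 in ≈ 6.329 in
Initial abstraction Ia = S/5 = (500/79)/5 = 100/79 ≈ 1.266 in

S = 500/79 in ≈ 6.329 in; Ia = 100/79 in ≈ 1.266 in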